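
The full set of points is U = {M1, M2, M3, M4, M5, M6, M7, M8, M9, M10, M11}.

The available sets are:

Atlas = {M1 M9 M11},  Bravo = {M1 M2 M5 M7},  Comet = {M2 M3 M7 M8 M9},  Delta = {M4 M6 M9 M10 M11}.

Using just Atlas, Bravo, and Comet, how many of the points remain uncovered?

3

Union of Atlas, Bravo, Comet = {M1, M2, M3, M5, M7, M8, M9, M11}.
Not covered: M4, M6, M10 — 3 points.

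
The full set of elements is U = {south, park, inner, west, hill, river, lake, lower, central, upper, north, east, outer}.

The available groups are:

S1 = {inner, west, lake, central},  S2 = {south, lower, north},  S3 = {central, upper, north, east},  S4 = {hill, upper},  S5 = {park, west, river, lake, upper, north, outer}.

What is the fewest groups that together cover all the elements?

S1 and S2 and S3 and S4 and S5 together: S1 ∪ S2 ∪ S3 ∪ S4 ∪ S5 = {south, park, inner, west, hill, river, lake, lower, central, upper, north, east, outer} — every element is covered.
No 4 of the 5 groups cover everything (all 5 combinations miss at least one element), so 5 is optimal.

5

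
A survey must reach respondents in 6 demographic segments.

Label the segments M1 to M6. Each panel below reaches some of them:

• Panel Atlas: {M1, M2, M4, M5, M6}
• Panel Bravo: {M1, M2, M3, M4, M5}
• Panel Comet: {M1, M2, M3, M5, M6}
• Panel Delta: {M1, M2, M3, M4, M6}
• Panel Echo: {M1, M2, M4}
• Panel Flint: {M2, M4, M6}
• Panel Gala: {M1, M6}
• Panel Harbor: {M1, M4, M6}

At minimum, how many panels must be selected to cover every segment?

Atlas and Delta together: Atlas ∪ Delta = {M1, M2, M3, M4, M5, M6} — every segment is covered.
No single panel has all 6 segments (the largest, Atlas, has 5), so 2 is optimal.

2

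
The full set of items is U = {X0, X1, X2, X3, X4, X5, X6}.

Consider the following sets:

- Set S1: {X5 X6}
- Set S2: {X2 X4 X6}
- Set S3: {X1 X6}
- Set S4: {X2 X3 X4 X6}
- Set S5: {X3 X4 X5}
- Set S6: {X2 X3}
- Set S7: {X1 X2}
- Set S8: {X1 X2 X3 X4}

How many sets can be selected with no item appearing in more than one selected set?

2

S1, S8 are pairwise disjoint (S1={X5,X6}; S8={X1,X2,X3,X4}).
Every remaining set overlaps one of these, and no 3 of the listed sets are pairwise disjoint, so 2 is the maximum.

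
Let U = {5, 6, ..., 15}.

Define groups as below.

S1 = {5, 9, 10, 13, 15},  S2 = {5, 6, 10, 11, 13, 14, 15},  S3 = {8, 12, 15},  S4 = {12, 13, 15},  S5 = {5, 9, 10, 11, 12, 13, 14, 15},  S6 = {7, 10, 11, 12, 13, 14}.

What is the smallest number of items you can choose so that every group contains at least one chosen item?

2

Take H = {12, 15}. Each listed group contains at least one of these, so H is a hitting set of size 2.
No single item lies in every group, so at least 2 are needed and 2 is optimal.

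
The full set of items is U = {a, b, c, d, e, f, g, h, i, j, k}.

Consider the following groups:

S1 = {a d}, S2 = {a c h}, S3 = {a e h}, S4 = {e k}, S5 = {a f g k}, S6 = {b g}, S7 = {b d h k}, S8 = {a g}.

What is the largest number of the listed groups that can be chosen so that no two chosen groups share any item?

S1, S4, S6 are pairwise disjoint (S1={a,d}; S4={e,k}; S6={b,g}).
Every remaining group overlaps one of these, and no 4 of the listed groups are pairwise disjoint, so 3 is the maximum.

3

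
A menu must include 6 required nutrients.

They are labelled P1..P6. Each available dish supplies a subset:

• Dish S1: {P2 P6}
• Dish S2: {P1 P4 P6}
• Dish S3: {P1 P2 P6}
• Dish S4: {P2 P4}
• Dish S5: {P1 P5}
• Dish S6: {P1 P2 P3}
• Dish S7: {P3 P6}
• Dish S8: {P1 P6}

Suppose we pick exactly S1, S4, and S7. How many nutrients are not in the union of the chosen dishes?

Union of S1, S4, S7 = {P2, P3, P4, P6}.
Not covered: P1, P5 — 2 nutrients.

2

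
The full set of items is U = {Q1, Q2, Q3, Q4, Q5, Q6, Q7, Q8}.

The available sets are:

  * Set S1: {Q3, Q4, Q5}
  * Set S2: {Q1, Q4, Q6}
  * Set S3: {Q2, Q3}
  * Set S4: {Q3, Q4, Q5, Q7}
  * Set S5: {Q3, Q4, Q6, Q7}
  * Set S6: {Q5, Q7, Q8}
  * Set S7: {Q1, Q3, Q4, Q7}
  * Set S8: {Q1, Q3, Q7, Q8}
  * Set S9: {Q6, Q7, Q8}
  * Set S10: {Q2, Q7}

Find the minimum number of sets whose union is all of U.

Take {S2, S3, S6}. Their union is {Q1, Q2, Q3, Q4, Q5, Q6, Q7, Q8}, which is all 8 items.
No 2 of the 10 sets cover everything (all 45 combinations miss at least one item), so 3 is optimal.

3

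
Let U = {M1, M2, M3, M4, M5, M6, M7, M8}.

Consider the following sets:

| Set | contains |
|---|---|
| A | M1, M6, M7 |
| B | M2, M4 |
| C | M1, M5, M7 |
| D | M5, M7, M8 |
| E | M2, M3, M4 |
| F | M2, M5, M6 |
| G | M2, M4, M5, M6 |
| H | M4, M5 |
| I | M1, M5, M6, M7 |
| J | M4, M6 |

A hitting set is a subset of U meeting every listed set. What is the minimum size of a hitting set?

The 3 elements {M4, M5, M7} hit every set.
No choice of 2 elements meets every set, so 3 is the minimum.

3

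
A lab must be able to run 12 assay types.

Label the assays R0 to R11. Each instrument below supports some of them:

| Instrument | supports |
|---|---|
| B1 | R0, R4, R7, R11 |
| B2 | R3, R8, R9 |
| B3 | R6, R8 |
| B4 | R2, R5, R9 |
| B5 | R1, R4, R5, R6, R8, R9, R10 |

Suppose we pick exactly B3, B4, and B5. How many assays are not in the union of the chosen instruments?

4

Union of B3, B4, B5 = {R1, R2, R4, R5, R6, R8, R9, R10}.
Not covered: R0, R3, R7, R11 — 4 assays.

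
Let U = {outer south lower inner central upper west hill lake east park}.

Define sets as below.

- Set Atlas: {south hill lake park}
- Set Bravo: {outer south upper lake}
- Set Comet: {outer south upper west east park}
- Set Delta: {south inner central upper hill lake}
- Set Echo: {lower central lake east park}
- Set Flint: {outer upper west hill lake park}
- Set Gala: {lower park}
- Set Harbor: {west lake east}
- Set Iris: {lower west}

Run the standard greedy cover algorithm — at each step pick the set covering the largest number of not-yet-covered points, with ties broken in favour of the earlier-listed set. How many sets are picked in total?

3

Greedy: pick Comet (covers 6 new) → pick Delta (covers 4 new) → pick Echo (covers 1 new). Total picks: 3.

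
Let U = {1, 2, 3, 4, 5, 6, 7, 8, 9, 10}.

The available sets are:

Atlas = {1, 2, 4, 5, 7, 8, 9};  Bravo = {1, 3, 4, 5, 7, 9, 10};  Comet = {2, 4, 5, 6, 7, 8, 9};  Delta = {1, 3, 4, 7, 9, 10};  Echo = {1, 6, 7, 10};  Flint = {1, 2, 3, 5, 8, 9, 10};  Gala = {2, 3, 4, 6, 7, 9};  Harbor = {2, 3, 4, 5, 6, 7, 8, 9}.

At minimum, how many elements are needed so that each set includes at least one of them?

2

The 2 elements {2, 7} hit every set.
No single element lies in every set, so at least 2 are needed and 2 is optimal.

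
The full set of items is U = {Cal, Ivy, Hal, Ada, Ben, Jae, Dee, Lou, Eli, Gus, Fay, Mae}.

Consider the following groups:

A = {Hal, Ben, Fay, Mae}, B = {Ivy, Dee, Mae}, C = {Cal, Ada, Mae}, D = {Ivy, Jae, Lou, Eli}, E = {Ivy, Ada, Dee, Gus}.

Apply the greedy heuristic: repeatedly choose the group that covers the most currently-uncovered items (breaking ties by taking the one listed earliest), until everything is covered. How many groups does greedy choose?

Greedy: pick A (covers 4 new) → pick D (covers 4 new) → pick E (covers 3 new) → pick C (covers 1 new). Total picks: 4.

4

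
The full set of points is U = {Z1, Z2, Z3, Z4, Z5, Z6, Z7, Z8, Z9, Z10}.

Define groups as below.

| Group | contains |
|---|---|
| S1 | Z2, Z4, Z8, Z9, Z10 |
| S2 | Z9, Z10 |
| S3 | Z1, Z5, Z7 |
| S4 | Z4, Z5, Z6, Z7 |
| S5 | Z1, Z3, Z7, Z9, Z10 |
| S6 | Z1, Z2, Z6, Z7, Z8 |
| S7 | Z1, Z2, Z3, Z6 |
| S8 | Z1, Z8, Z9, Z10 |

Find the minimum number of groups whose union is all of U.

S1, S3, and S7 cover everything between them: the union {Z1, Z2, Z3, Z4, Z5, Z6, Z7, Z8, Z9, Z10} is all of U.
No 2 of the 8 groups cover everything (all 28 combinations miss at least one point), so 3 is optimal.

3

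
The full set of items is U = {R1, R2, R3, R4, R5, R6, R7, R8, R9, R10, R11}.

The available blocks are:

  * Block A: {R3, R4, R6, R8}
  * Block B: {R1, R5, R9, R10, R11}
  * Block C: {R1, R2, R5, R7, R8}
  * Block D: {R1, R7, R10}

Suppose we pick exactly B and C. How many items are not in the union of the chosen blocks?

Union of B, C = {R1, R2, R5, R7, R8, R9, R10, R11}.
Not covered: R3, R4, R6 — 3 items.

3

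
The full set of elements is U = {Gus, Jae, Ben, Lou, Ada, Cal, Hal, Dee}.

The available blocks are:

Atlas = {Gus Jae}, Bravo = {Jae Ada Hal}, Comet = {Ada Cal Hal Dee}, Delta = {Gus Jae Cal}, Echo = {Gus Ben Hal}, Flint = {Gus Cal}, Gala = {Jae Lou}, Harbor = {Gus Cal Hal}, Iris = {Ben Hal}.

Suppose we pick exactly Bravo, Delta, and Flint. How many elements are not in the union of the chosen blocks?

Union of Bravo, Delta, Flint = {Gus, Jae, Ada, Cal, Hal}.
Not covered: Ben, Lou, Dee — 3 elements.

3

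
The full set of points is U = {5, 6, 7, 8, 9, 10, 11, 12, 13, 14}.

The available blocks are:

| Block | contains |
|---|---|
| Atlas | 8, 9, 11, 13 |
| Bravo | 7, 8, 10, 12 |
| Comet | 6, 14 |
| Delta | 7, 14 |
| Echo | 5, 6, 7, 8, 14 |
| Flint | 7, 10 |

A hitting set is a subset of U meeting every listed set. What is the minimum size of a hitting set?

3

Take H = {7, 13, 14}. Each listed block contains at least one of these, so H is a hitting set of size 3.
The blocks Atlas, Comet, Flint are pairwise disjoint, so any hitting set needs a separate point for each — at least 3. Hence 3 is optimal.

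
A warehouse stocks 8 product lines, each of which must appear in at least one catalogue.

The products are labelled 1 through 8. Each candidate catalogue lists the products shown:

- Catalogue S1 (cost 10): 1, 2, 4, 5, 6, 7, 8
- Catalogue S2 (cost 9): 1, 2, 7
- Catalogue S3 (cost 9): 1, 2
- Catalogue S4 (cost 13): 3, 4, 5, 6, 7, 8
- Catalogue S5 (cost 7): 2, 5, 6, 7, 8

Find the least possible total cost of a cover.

S3, S4 together cover every product (S3 ∪ S4 = {1, 2, 3, 4, 5, 6, 7, 8}); total cost 9 + 13 = 22.
The greedy pick S5, S1, S4 costs 30; no covering selection beats 22.

22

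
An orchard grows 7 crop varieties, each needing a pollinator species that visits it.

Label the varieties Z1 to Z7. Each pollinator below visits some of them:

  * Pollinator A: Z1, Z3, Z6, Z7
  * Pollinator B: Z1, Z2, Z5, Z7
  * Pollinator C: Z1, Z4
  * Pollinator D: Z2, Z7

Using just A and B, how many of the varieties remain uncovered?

Union of A, B = {Z1, Z2, Z3, Z5, Z6, Z7}.
Not covered: Z4 — 1 variety.

1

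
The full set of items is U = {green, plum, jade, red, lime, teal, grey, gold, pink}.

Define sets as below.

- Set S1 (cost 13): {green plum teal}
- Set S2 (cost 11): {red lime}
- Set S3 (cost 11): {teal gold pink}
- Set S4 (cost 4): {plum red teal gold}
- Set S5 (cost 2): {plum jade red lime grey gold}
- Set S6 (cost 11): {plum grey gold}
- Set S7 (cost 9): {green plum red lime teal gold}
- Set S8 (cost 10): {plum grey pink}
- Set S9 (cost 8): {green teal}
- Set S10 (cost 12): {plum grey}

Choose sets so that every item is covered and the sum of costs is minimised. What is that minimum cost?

S5, S8, S9 together cover every item (S5 ∪ S8 ∪ S9 = {green, plum, jade, red, lime, teal, grey, gold, pink}); total cost 2 + 10 + 8 = 20.
The greedy pick S5, S4, S9, S8 costs 24; no covering selection beats 20.

20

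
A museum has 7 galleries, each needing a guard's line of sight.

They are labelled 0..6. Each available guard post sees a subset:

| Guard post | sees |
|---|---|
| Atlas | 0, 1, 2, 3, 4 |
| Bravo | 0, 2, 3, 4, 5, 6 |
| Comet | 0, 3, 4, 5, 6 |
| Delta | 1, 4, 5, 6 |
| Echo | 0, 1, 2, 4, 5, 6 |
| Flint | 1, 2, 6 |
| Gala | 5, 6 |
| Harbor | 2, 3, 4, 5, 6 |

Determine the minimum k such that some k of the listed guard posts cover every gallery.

2

Comet and Echo together: Comet ∪ Echo = {0, 1, 2, 3, 4, 5, 6} — every gallery is covered.
No single guard post has all 7 galleries (the largest, Bravo, has 6), so 2 is optimal.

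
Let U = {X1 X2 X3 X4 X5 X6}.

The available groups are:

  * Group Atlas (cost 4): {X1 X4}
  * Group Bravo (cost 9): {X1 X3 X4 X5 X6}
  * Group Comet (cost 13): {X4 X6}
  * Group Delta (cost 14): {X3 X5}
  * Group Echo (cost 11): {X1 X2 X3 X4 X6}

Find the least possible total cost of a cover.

Bravo, Echo together cover every item (Bravo ∪ Echo = {X1, X2, X3, X4, X5, X6}); total cost 9 + 11 = 20.
No covering selection has total cost below 20.

20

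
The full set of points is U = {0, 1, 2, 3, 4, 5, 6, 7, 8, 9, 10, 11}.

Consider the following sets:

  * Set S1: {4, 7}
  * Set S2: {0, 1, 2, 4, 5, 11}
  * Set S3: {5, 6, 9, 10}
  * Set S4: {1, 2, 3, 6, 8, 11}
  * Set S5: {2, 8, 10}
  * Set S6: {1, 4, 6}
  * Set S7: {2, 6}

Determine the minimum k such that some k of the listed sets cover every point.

S1 and S2 and S3 and S4 together: S1 ∪ S2 ∪ S3 ∪ S4 = {0, 1, 2, 3, 4, 5, 6, 7, 8, 9, 10, 11} — every point is covered.
No 3 of the 7 sets cover everything (all 35 combinations miss at least one point), so 4 is optimal.

4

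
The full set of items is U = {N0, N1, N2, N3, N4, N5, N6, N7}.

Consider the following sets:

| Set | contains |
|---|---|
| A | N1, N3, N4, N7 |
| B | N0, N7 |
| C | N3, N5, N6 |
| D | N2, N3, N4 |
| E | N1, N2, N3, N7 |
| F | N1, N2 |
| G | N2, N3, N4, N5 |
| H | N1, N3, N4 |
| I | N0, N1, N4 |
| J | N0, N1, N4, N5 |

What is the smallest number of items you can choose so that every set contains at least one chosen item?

3

T = {N1, N3, N7} meets every set (each contains at least one member of T), and |T| = 3.
The sets B, C, F are pairwise disjoint, so any hitting set needs a separate item for each — at least 3. Hence 3 is optimal.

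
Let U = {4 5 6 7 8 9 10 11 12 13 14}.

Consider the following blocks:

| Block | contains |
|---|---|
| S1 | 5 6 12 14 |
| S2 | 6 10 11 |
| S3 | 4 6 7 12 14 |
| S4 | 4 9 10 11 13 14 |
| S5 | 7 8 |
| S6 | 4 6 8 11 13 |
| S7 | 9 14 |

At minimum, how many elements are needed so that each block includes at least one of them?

3

H = {6, 8, 14} meets every block (each contains at least one member of H), and |H| = 3.
The blocks S2, S5, S7 are pairwise disjoint, so any hitting set needs a separate element for each — at least 3. Hence 3 is optimal.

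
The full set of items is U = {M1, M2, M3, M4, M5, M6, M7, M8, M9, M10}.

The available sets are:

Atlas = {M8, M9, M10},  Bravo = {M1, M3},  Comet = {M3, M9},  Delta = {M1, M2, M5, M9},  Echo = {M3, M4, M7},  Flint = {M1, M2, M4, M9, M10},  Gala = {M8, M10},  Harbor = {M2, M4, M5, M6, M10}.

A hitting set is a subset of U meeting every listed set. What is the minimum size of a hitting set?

3

H = {M3, M5, M10} meets every set (each contains at least one member of H), and |H| = 3.
The sets Delta, Echo, Gala are pairwise disjoint, so any hitting set needs a separate item for each — at least 3. Hence 3 is optimal.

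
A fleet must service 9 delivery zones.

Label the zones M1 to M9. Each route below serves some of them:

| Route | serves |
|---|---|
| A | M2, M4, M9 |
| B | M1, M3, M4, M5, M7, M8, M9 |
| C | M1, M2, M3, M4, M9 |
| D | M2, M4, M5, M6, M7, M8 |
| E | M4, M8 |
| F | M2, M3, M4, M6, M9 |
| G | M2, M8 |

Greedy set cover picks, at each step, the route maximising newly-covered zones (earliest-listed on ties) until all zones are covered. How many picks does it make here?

2

Greedy: pick B (covers 7 new) → pick D (covers 2 new). Total picks: 2.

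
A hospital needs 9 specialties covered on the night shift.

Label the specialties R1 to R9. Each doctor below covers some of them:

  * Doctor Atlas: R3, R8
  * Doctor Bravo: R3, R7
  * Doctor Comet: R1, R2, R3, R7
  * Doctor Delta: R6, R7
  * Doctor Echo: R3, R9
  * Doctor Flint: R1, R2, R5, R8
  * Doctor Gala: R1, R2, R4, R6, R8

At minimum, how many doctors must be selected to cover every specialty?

4

Take {Comet, Echo, Flint, Gala}. Their union is {R1, R2, R3, R4, R5, R6, R7, R8, R9}, which is all 9 specialties.
Only Flint contains R5, so Flint is forced; the remaining 5 specialties need at least 3 more doctors (each remaining doctor adds at most 2) — so at least 4 doctors are needed, and 4 is optimal.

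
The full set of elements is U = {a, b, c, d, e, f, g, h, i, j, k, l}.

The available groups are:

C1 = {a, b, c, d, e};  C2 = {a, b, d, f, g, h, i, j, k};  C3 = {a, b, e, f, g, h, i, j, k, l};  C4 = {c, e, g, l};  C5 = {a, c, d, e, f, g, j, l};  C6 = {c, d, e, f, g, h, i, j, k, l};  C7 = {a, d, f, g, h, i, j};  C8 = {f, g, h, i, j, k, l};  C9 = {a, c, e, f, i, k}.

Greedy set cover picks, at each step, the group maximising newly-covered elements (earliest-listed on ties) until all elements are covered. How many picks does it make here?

2

Greedy: pick C3 (covers 10 new) → pick C1 (covers 2 new). Total picks: 2.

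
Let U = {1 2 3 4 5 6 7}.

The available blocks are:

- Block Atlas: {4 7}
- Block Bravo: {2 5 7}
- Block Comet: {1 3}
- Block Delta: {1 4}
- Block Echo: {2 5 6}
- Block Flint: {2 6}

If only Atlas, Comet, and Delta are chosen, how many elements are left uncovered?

3

Union of Atlas, Comet, Delta = {1, 3, 4, 7}.
Not covered: 2, 5, 6 — 3 elements.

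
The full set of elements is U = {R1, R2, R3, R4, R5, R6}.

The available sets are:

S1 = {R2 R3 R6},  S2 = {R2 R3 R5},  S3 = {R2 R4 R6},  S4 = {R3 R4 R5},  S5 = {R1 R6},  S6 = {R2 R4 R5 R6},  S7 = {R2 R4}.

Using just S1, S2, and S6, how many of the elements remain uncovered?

Union of S1, S2, S6 = {R2, R3, R4, R5, R6}.
Not covered: R1 — 1 element.

1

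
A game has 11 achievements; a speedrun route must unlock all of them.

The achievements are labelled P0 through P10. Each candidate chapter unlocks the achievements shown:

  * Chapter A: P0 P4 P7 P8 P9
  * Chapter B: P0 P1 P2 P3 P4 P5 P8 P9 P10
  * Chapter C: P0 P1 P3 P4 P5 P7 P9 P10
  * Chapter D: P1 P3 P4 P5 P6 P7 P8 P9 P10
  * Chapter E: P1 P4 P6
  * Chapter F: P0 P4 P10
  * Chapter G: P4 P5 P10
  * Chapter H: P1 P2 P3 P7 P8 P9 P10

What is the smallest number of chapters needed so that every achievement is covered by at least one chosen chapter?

Take {B, D}. Their union is {P0, P1, P2, P3, P4, P5, P6, P7, P8, P9, P10}, which is all 11 achievements.
No single chapter has all 11 achievements (the largest, B, has 9), so 2 is optimal.

2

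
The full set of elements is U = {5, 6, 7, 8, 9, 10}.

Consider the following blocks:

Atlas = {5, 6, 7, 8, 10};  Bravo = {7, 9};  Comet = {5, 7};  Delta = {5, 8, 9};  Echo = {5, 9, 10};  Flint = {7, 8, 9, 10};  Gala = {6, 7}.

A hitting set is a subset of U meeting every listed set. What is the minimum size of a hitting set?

2

The 2 elements {7, 9} hit every block.
The blocks Echo, Gala are pairwise disjoint, so any hitting set needs a separate element for each — at least 2. Hence 2 is optimal.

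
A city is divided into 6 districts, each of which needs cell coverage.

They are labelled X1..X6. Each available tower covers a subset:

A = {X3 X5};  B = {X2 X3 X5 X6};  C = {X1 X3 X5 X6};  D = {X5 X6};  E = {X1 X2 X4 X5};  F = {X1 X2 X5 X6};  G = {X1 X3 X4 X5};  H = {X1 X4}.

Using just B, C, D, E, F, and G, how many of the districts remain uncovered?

Union of B, C, D, E, F, G = {X1, X2, X3, X4, X5, X6} — that's every district, so 0 are uncovered.

0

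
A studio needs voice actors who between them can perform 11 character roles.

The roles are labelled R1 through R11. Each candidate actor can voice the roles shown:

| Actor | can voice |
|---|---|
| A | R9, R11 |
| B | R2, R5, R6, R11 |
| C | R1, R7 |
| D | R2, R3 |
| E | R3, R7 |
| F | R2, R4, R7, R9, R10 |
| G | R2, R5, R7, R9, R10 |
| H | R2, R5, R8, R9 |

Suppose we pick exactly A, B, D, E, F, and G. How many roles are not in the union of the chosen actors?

Union of A, B, D, E, F, G = {R2, R3, R4, R5, R6, R7, R9, R10, R11}.
Not covered: R1, R8 — 2 roles.

2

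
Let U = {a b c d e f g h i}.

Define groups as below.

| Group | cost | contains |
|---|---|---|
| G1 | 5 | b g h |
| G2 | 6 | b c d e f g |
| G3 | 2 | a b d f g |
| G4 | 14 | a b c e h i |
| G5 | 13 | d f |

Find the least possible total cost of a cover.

G3, G4 together cover every item (G3 ∪ G4 = {a, b, c, d, e, f, g, h, i}); total cost 2 + 14 = 16.
The greedy pick G3, G2, G1, G4 costs 27; no covering selection beats 16.

16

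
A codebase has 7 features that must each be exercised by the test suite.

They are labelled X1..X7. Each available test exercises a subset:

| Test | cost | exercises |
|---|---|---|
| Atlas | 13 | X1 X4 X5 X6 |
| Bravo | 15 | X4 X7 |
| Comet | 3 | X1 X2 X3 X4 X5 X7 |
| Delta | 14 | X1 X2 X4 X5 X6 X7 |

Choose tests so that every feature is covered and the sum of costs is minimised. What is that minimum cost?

Atlas, Comet together cover every feature (Atlas ∪ Comet = {X1, X2, X3, X4, X5, X6, X7}); total cost 13 + 3 = 16.
No covering selection has total cost below 16.

16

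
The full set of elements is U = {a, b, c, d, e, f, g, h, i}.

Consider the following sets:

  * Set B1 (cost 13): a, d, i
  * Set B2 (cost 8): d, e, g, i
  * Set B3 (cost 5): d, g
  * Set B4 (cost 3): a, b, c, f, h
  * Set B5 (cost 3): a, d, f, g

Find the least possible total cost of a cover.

11

B2, B4 together cover every element (B2 ∪ B4 = {a, b, c, d, e, f, g, h, i}); total cost 8 + 3 = 11.
The greedy pick B4, B5, B2 costs 14; no covering selection beats 11.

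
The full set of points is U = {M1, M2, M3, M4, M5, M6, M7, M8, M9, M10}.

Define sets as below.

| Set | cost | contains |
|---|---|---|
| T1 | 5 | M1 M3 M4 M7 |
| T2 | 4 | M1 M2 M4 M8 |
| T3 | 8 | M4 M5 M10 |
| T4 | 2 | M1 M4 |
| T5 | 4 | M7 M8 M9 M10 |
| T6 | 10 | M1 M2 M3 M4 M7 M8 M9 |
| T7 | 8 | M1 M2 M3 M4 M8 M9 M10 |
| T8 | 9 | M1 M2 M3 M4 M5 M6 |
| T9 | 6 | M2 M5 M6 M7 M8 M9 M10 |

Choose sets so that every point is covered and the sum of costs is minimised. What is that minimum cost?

T1, T9 together cover every point (T1 ∪ T9 = {M1, M2, M3, M4, M5, M6, M7, M8, M9, M10}); total cost 5 + 6 = 11.
The greedy pick T9, T4, T1 costs 13; no covering selection beats 11.

11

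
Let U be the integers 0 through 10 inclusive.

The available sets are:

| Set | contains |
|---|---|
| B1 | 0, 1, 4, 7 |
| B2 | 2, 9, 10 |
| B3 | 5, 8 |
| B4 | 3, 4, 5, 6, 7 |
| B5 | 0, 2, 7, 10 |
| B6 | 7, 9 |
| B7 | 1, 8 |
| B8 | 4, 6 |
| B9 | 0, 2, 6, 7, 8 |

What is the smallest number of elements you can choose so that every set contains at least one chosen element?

4

Take H = {4, 7, 8, 9}. Each listed set contains at least one of these, so H is a hitting set of size 4.
No choice of 3 elements meets every set, so 4 is the minimum.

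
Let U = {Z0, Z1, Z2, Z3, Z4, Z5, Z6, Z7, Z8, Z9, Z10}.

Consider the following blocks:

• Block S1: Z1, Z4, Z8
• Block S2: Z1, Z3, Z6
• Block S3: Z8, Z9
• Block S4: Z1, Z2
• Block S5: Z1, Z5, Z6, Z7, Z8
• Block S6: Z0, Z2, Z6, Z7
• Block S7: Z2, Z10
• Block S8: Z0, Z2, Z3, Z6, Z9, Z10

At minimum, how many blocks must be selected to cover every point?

3

Take {S1, S5, S8}. Their union is {Z0, Z1, Z2, Z3, Z4, Z5, Z6, Z7, Z8, Z9, Z10}, which is all 11 points.
Only S1 contains Z4, so S1 is forced; the remaining 8 points need at least 2 more blocks (each remaining block adds at most 6) — so at least 3 blocks are needed, and 3 is optimal.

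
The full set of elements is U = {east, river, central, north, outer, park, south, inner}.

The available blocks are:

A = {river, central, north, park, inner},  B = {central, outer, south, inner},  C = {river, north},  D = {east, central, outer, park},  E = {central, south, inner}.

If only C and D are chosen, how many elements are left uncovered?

2

Union of C, D = {east, river, central, north, outer, park}.
Not covered: south, inner — 2 elements.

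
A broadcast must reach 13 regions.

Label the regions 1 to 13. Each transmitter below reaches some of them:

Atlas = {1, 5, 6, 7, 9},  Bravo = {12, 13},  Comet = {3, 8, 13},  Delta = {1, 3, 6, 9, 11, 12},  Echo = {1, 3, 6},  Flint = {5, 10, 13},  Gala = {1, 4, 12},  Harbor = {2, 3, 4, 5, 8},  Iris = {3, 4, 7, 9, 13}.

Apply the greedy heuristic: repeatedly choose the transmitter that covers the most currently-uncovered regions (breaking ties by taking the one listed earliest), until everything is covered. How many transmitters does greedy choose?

Greedy: pick Delta (covers 6 new) → pick Harbor (covers 4 new) → pick Flint (covers 2 new) → pick Atlas (covers 1 new). Total picks: 4.

4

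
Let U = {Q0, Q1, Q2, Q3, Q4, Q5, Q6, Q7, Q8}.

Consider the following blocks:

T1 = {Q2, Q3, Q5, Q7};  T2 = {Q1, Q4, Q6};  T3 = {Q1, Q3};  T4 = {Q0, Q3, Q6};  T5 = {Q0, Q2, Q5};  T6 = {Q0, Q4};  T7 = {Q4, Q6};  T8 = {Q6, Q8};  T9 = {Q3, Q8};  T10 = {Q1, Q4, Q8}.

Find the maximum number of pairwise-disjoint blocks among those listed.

3

T5, T7, T9 are pairwise disjoint (T5={Q0,Q2,Q5}; T7={Q4,Q6}; T9={Q3,Q8}).
Every remaining block overlaps one of these, and no 4 of the listed blocks are pairwise disjoint, so 3 is the maximum.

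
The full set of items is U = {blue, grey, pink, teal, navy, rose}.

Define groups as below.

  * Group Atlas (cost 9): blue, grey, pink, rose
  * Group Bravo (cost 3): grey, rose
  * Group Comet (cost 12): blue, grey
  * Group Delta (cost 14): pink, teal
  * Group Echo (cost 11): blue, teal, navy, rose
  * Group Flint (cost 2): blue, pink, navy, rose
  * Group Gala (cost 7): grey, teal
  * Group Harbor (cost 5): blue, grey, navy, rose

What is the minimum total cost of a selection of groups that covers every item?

9

Flint, Gala together cover every item (Flint ∪ Gala = {blue, grey, pink, teal, navy, rose}); total cost 2 + 7 = 9.
The greedy pick Flint, Bravo, Gala costs 12; no covering selection beats 9.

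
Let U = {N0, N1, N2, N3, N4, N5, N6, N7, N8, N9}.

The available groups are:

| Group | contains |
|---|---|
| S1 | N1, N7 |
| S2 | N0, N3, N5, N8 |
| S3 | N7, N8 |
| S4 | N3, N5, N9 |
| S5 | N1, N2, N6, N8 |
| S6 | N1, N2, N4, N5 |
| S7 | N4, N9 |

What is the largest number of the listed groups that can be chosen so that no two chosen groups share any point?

3

S1, S2, S7 are pairwise disjoint (S1={N1,N7}; S2={N0,N3,N5,N8}; S7={N4,N9}).
Every remaining group overlaps one of these, and no 4 of the listed groups are pairwise disjoint, so 3 is the maximum.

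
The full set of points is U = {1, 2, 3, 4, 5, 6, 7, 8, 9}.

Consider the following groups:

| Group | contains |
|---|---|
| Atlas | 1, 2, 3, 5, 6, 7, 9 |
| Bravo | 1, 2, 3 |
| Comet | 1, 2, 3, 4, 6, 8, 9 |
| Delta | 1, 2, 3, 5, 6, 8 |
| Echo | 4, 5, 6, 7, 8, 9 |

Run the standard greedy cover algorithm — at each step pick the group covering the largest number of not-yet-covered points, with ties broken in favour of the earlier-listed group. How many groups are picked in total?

Greedy: pick Atlas (covers 7 new) → pick Comet (covers 2 new). Total picks: 2.

2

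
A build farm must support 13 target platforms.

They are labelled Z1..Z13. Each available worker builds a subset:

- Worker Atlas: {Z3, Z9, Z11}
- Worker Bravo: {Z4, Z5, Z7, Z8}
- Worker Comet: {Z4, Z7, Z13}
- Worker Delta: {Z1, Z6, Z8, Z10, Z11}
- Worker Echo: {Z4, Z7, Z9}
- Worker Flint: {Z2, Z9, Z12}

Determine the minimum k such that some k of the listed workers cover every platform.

5

Atlas and Bravo and Comet and Delta and Flint together: Atlas ∪ Bravo ∪ Comet ∪ Delta ∪ Flint = {Z1, Z2, Z3, Z4, Z5, Z6, Z7, Z8, Z9, Z10, Z11, Z12, Z13} — every platform is covered.
No 4 of the 6 workers cover everything (all 15 combinations miss at least one platform), so 5 is optimal.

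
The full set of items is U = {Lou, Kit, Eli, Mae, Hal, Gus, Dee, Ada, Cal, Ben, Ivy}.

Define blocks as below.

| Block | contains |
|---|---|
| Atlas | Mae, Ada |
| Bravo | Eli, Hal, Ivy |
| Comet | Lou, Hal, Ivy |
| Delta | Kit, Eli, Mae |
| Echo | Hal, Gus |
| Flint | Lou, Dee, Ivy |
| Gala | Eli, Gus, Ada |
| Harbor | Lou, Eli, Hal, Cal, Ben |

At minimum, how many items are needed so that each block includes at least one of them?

The 4 items {Lou, Eli, Mae, Gus} hit every block.
No choice of 3 items meets every block, so 4 is the minimum.

4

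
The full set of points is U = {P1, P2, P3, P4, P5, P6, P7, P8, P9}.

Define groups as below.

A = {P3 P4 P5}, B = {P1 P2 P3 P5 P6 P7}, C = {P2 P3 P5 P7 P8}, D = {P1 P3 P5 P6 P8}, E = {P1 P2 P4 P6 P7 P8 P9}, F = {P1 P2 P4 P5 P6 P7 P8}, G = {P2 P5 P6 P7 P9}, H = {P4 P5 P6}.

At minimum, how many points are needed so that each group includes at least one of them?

2

The 2 points {P5, P7} hit every group.
No single point lies in every group, so at least 2 are needed and 2 is optimal.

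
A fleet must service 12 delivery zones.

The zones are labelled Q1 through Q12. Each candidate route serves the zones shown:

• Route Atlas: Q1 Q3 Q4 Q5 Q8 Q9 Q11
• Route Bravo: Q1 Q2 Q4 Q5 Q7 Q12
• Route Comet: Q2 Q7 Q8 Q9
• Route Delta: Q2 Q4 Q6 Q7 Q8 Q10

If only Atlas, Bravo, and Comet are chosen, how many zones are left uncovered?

Union of Atlas, Bravo, Comet = {Q1, Q2, Q3, Q4, Q5, Q7, Q8, Q9, Q11, Q12}.
Not covered: Q6, Q10 — 2 zones.

2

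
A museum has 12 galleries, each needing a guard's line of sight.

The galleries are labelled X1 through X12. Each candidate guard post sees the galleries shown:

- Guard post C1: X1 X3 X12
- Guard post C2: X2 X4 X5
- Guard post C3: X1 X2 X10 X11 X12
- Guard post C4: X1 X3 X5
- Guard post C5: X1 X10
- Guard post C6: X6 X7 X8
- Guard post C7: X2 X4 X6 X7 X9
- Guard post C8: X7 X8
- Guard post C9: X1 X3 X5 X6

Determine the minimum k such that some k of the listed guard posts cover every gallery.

C3 and C6 and C7 and C9 together: C3 ∪ C6 ∪ C7 ∪ C9 = {X1, X2, X3, X4, X5, X6, X7, X8, X9, X10, X11, X12} — every gallery is covered.
No 3 of the 9 guard posts cover everything (all 84 combinations miss at least one gallery), so 4 is optimal.

4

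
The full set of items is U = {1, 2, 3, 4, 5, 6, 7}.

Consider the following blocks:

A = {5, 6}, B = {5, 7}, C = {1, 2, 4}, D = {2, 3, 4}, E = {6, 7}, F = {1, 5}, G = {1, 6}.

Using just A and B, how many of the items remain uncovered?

Union of A, B = {5, 6, 7}.
Not covered: 1, 2, 3, 4 — 4 items.

4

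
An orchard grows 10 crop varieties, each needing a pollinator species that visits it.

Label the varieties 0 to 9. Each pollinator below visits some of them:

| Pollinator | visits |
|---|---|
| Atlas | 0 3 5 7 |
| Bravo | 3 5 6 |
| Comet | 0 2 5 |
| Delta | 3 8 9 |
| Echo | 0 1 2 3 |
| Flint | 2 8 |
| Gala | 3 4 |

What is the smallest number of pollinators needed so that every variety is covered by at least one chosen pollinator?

Atlas and Bravo and Delta and Echo and Gala together: Atlas ∪ Bravo ∪ Delta ∪ Echo ∪ Gala = {0, 1, 2, 3, 4, 5, 6, 7, 8, 9} — every variety is covered.
No 4 of the 7 pollinators cover everything (all 35 combinations miss at least one variety), so 5 is optimal.

5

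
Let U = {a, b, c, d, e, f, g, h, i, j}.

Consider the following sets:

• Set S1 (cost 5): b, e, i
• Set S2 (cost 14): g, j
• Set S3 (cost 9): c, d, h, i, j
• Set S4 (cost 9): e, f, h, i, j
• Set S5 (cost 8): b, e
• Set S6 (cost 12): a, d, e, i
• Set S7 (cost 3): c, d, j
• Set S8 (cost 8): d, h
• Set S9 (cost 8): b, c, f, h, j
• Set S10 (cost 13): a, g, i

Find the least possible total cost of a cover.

S1, S7, S9, S10 together cover every item (S1 ∪ S7 ∪ S9 ∪ S10 = {a, b, c, d, e, f, g, h, i, j}); total cost 5 + 3 + 8 + 13 = 29.
No covering selection has total cost below 29.

29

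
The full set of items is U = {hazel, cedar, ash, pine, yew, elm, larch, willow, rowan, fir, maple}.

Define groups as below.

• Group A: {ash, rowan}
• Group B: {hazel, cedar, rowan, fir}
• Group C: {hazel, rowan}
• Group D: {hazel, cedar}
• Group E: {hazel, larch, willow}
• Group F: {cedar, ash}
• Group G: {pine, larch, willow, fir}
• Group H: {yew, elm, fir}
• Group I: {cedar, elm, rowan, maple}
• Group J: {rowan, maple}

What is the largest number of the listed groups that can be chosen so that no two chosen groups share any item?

4

E, F, H, J are pairwise disjoint (E={hazel,larch,willow}; F={cedar,ash}; H={yew,elm,fir}; J={rowan,maple}).
Every remaining group overlaps one of these, and no 5 of the listed groups are pairwise disjoint, so 4 is the maximum.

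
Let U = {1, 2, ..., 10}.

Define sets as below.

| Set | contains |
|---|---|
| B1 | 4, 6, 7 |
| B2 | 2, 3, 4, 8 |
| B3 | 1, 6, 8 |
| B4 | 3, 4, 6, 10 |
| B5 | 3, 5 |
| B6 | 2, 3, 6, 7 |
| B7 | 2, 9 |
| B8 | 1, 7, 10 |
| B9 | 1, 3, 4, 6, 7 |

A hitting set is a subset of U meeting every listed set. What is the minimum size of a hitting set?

H = {2, 5, 6, 7} meets every set (each contains at least one member of H), and |H| = 4.
No choice of 3 points meets every set, so 4 is the minimum.

4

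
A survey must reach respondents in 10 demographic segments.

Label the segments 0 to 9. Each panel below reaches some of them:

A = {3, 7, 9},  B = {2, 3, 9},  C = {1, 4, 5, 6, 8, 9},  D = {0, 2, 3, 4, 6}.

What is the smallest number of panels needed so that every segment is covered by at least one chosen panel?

A and C and D together: A ∪ C ∪ D = {0, 1, 2, 3, 4, 5, 6, 7, 8, 9} — every segment is covered.
Only D contains 0, so D is forced; the remaining 5 segments need at least 2 more panels (each remaining panel adds at most 4) — so at least 3 panels are needed, and 3 is optimal.

3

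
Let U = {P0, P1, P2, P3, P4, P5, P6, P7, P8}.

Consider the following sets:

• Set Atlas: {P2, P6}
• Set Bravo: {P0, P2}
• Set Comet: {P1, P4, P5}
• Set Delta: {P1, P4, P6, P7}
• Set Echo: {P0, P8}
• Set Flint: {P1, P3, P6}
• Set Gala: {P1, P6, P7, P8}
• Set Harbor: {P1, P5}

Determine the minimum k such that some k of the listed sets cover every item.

4

Bravo and Comet and Flint and Gala together: Bravo ∪ Comet ∪ Flint ∪ Gala = {P0, P1, P2, P3, P4, P5, P6, P7, P8} — every item is covered.
Only Flint contains P3, so Flint is forced; the remaining 6 items need at least 3 more sets (each remaining set adds at most 2) — so at least 4 sets are needed, and 4 is optimal.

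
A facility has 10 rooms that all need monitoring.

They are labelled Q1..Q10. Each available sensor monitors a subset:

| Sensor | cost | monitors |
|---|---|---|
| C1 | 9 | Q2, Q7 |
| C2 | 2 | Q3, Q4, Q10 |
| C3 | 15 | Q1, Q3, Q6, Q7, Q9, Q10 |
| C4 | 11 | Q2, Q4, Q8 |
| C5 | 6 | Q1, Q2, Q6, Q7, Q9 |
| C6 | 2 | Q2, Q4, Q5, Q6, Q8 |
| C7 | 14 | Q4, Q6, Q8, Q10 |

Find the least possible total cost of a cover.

C2, C5, C6 together cover every room (C2 ∪ C5 ∪ C6 = {Q1, Q2, Q3, Q4, Q5, Q6, Q7, Q8, Q9, Q10}); total cost 2 + 6 + 2 = 10.
No covering selection has total cost below 10.

10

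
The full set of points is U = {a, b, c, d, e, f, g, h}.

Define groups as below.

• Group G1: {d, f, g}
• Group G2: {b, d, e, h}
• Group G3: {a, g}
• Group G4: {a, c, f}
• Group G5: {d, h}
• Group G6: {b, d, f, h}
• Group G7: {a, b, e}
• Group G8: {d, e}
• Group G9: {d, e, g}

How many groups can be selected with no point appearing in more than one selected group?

G2, G3 are pairwise disjoint (G2={b,d,e,h}; G3={a,g}).
Every remaining group overlaps one of these, and no 3 of the listed groups are pairwise disjoint, so 2 is the maximum.

2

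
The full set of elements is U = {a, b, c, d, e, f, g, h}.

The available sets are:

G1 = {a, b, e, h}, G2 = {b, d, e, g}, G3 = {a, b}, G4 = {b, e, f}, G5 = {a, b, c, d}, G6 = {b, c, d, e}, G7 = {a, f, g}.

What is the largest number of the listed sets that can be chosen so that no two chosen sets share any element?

2

G6, G7 are pairwise disjoint (G6={b,c,d,e}; G7={a,f,g}).
Every remaining set overlaps one of these, and no 3 of the listed sets are pairwise disjoint, so 2 is the maximum.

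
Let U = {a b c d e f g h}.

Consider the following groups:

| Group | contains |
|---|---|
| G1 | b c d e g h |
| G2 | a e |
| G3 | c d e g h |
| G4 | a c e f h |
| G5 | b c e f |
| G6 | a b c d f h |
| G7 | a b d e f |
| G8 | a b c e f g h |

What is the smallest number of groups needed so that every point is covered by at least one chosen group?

G6 and G8 together: G6 ∪ G8 = {a, b, c, d, e, f, g, h} — every point is covered.
No single group has all 8 points (the largest, G8, has 7), so 2 is optimal.

2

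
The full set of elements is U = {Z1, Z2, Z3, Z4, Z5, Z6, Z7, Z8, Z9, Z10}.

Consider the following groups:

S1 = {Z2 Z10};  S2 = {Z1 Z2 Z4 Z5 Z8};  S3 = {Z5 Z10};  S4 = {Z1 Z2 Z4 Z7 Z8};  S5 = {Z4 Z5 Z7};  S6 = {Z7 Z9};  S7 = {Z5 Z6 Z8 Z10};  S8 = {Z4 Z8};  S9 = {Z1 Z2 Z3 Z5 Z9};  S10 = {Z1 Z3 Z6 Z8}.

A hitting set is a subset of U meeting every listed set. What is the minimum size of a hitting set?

4

The 4 elements {Z3, Z7, Z8, Z10} hit every group.
No choice of 3 elements meets every group, so 4 is the minimum.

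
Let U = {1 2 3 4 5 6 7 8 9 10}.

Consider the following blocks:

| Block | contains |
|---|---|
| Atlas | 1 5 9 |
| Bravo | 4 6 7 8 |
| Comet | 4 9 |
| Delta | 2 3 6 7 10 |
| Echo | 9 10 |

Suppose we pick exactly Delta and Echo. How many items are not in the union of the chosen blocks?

4

Union of Delta, Echo = {2, 3, 6, 7, 9, 10}.
Not covered: 1, 4, 5, 8 — 4 items.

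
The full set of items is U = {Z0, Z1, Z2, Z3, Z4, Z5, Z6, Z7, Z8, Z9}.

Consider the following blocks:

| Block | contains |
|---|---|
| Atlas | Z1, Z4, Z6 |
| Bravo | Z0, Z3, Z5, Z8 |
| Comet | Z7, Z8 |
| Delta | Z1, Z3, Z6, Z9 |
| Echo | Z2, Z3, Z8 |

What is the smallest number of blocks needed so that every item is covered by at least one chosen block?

5

Atlas and Bravo and Comet and Delta and Echo together: Atlas ∪ Bravo ∪ Comet ∪ Delta ∪ Echo = {Z0, Z1, Z2, Z3, Z4, Z5, Z6, Z7, Z8, Z9} — every item is covered.
No 4 of the 5 blocks cover everything (all 5 combinations miss at least one item), so 5 is optimal.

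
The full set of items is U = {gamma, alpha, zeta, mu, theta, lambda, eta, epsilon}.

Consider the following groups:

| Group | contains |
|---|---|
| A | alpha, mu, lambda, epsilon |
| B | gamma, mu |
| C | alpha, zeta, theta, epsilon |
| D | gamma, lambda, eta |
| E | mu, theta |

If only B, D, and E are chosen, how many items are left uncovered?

3

Union of B, D, E = {gamma, mu, theta, lambda, eta}.
Not covered: alpha, zeta, epsilon — 3 items.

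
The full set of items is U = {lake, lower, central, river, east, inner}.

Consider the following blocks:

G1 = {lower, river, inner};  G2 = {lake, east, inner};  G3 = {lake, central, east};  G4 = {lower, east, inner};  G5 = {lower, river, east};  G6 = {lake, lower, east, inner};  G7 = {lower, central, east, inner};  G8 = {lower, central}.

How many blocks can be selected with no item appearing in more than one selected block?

G2, G8 are pairwise disjoint (G2={lake,east,inner}; G8={lower,central}).
Every remaining block overlaps one of these, and no 3 of the listed blocks are pairwise disjoint, so 2 is the maximum.

2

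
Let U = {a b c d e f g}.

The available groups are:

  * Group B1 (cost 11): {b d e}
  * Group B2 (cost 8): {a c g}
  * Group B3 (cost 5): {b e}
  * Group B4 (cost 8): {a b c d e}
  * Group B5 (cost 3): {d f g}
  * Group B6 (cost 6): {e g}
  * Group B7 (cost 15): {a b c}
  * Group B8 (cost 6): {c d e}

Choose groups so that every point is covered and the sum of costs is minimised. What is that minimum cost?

B4, B5 together cover every point (B4 ∪ B5 = {a, b, c, d, e, f, g}); total cost 8 + 3 = 11.
No covering selection has total cost below 11.

11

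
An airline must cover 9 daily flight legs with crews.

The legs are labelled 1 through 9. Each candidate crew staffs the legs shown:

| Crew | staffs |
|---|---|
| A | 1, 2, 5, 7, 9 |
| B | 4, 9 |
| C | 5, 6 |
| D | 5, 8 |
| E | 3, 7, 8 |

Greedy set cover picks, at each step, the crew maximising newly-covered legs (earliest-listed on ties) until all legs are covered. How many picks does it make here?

Greedy: pick A (covers 5 new) → pick E (covers 2 new) → pick B (covers 1 new) → pick C (covers 1 new). Total picks: 4.

4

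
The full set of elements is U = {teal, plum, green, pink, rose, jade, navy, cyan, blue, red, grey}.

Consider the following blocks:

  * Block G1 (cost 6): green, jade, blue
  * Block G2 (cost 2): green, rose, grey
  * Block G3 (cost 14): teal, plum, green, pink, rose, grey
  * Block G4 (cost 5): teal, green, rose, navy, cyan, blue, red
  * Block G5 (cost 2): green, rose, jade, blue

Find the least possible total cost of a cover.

21

G3, G4, G5 together cover every element (G3 ∪ G4 ∪ G5 = {teal, plum, green, pink, rose, jade, navy, cyan, blue, red, grey}); total cost 14 + 5 + 2 = 21.
The greedy pick G5, G4, G2, G3 costs 23; no covering selection beats 21.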